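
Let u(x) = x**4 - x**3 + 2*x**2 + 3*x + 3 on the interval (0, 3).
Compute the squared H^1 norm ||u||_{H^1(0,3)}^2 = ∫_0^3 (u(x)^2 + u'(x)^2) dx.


||u||_{H^1}^2 = 28629/4

The H^1 norm (squared) on an interval (0, L) is
  ||u||_{H^1}^2 = ∫_0^L u(x)^2 dx + ∫_0^L u'(x)^2 dx.
Compute u'(x) = 4*x**3 - 3*x**2 + 4*x + 3.
Then u(x)^2 = x**8 - 2*x**7 + 5*x**6 + 2*x**5 + 4*x**4 + 6*x**3 + 21*x**2 + 18*x + 9 and u'(x)^2 = 16*x**6 - 24*x**5 + 41*x**4 - 2*x**2 + 24*x + 9.
Integrate each monomial from 0 to 3 using ∫_0^3 c·x^n dx = c·3^(n+1)/(n+1):
  ∫_0^3 u(x)^2 dx = ∫_0^3 (x^8 - 2*x^7 + 5*x^6 + 2*x^5 + 4*x^4 + 6*x^3 + 21*x^2 + 18*x + 9) dx. Term by term:
    ∫_0^3 x^8 dx = 2187;  ∫_0^3 -2*x^7 dx = -6561/4;  ∫_0^3 5*x^6 dx = 10935/7;
    ∫_0^3 2*x^5 dx = 243;  ∫_0^3 4*x^4 dx = 972/5;  ∫_0^3 6*x^3 dx = 243/2;
    ∫_0^3 21*x^2 dx = 189;  ∫_0^3 18*x dx = 81;  ∫_0^3 9 dx = 27.
  Sum: 2187 − 6561/4 + 10935/7 + 243 + 972/5 + 243/2 + 189 + 81 + 27 = 415071/140.
  ∫_0^3 u'(x)^2 dx = ∫_0^3 (16*x^6 - 24*x^5 + 41*x^4 - 2*x^2 + 24*x + 9) dx. Term by term:
    ∫_0^3 16*x^6 dx = 34992/7;  ∫_0^3 -24*x^5 dx = -2916;  ∫_0^3 41*x^4 dx = 9963/5;
    ∫_0^3 -2*x^2 dx = -18;  ∫_0^3 24*x dx = 108;  ∫_0^3 9 dx = 27.
  Sum: 34992/7 − 2916 + 9963/5 − 18 + 108 + 27 = 146736/35.
Adding: ||u||_{H^1}^2 = 415071/140 + 146736/35 = 28629/4.


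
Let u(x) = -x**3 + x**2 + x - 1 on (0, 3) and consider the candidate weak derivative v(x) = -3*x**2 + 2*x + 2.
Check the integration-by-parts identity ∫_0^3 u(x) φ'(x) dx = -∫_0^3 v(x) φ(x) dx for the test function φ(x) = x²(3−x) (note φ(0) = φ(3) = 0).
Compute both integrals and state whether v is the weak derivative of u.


LHS = 837/20, RHS = 351/10. No, v is not the weak derivative of u.

u(x) = -x**3 + x**2 + x - 1, classical derivative u'(x) = -3*x**2 + 2*x + 1.
φ(x) = x²(3−x), so φ'(x) = 3*x*(2 - x).
Note φ(0) = φ(3) = 0, so the boundary term u·φ vanishes.
LHS = ∫_0^3 u(x) φ'(x) dx = ∫_0^3 (3*x^5 - 9*x^4 + 3*x^3 + 9*x^2 - 6*x) dx. Term by term:
  ∫_0^3 3*x^5 dx = 729/2;  ∫_0^3 -9*x^4 dx = -2187/5;  ∫_0^3 3*x^3 dx = 243/4;
  ∫_0^3 9*x^2 dx = 81;  ∫_0^3 -6*x dx = -27.
Sum: 729/2 − 2187/5 + 243/4 + 81 − 27 = 837/20.
So LHS = 837/20.
∫_0^3 v(x) φ(x) dx = ∫_0^3 (3*x^5 - 11*x^4 + 4*x^3 + 6*x^2) dx. Term by term:
  ∫_0^3 3*x^5 dx = 729/2;  ∫_0^3 -11*x^4 dx = -2673/5;  ∫_0^3 4*x^3 dx = 81;
  ∫_0^3 6*x^2 dx = 54.
Sum: 729/2 − 2673/5 + 81 + 54 = -351/10.
So RHS = -∫_0^3 v(x) φ(x) dx = 351/10.
LHS − RHS = 27/4 ≠ 0, so the identity fails.
(For a valid weak derivative the identity must hold for EVERY test function, in particular this one. The failure shows v is NOT the weak derivative of u.)
Correct weak derivative would be u'(x) = -3*x**2 + 2*x + 1.


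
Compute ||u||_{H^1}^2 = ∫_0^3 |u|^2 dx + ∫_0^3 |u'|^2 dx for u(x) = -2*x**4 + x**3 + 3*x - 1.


||u||_{H^1}^2 = 652479/35

The H^1 norm (squared) on an interval (0, L) is
  ||u||_{H^1}^2 = ∫_0^L u(x)^2 dx + ∫_0^L u'(x)^2 dx.
Compute u'(x) = -8*x**3 + 3*x**2 + 3.
Then u(x)^2 = 4*x**8 - 4*x**7 + x**6 - 12*x**5 + 10*x**4 - 2*x**3 + 9*x**2 - 6*x + 1 and u'(x)^2 = 64*x**6 - 48*x**5 + 9*x**4 - 48*x**3 + 18*x**2 + 9.
Integrate each monomial from 0 to 3 using ∫_0^3 c·x^n dx = c·3^(n+1)/(n+1):
  ∫_0^3 u(x)^2 dx = ∫_0^3 (4*x^8 - 4*x^7 + x^6 - 12*x^5 + 10*x^4 - 2*x^3 + 9*x^2 - 6*x + 1) dx. Term by term:
    ∫_0^3 4*x^8 dx = 8748;  ∫_0^3 -4*x^7 dx = -6561/2;  ∫_0^3 x^6 dx = 2187/7;
    ∫_0^3 -12*x^5 dx = -1458;  ∫_0^3 10*x^4 dx = 486;  ∫_0^3 -2*x^3 dx = -81/2;
    ∫_0^3 9*x^2 dx = 81;  ∫_0^3 -6*x dx = -27;  ∫_0^3 1 dx = 3.
  Sum: 8748 − 6561/2 + 2187/7 − 1458 + 486 − 81/2 + 81 − 27 + 3 = 33771/7.
  ∫_0^3 u'(x)^2 dx = ∫_0^3 (64*x^6 - 48*x^5 + 9*x^4 - 48*x^3 + 18*x^2 + 9) dx. Term by term:
    ∫_0^3 64*x^6 dx = 139968/7;  ∫_0^3 -48*x^5 dx = -5832;  ∫_0^3 9*x^4 dx = 2187/5;
    ∫_0^3 -48*x^3 dx = -972;  ∫_0^3 18*x^2 dx = 162;  ∫_0^3 9 dx = 27.
  Sum: 139968/7 − 5832 + 2187/5 − 972 + 162 + 27 = 483624/35.
Adding: ||u||_{H^1}^2 = 33771/7 + 483624/35 = 652479/35.


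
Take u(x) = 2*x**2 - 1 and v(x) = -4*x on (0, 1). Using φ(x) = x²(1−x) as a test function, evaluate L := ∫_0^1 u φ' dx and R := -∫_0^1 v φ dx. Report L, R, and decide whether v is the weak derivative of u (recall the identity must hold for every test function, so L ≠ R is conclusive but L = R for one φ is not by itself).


LHS = -1/5, RHS = 1/5. No, v is not the weak derivative of u.

u(x) = 2*x**2 - 1, classical derivative u'(x) = 4*x.
φ(x) = x²(1−x), so φ'(x) = x*(2 - 3*x).
Note φ(0) = φ(1) = 0, so the boundary term u·φ vanishes.
LHS = ∫_0^1 u(x) φ'(x) dx = ∫_0^1 (-6*x^4 + 4*x^3 + 3*x^2 - 2*x) dx. Term by term:
  ∫_0^1 -6*x^4 dx = -6/5;  ∫_0^1 4*x^3 dx = 1;  ∫_0^1 3*x^2 dx = 1;
  ∫_0^1 -2*x dx = -1.
Sum: -6/5 + 1 + 1 − 1 = -1/5.
So LHS = -1/5.
∫_0^1 v(x) φ(x) dx = ∫_0^1 (4*x^4 - 4*x^3) dx. Term by term:
  ∫_0^1 4*x^4 dx = 4/5;  ∫_0^1 -4*x^3 dx = -1.
Sum: 4/5 − 1 = -1/5.
So RHS = -∫_0^1 v(x) φ(x) dx = 1/5.
LHS − RHS = -2/5 ≠ 0, so the identity fails.
(For a valid weak derivative the identity must hold for EVERY test function, in particular this one. The failure shows v is NOT the weak derivative of u.)
Correct weak derivative would be u'(x) = 4*x.


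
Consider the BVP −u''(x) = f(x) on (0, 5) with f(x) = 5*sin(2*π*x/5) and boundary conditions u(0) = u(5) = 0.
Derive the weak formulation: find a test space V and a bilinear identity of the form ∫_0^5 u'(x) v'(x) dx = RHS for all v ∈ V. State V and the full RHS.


V = H^1_0(0, 5) (so v(0) = v(5) = 0); weak form: ∫_0^5 u'v' dx = ∫_0^5 (5*sin(2*π*x/5)) v dx for all v ∈ V.

Multiply both sides by a test function v and integrate from 0 to 5:
  ∫_0^5 −u''(x) v(x) dx = ∫_0^5 f(x) v(x) dx.
Integrate the LHS by parts once:
  ∫_0^5 −u'' v dx = −[u'(x) v(x)]_0^5 + ∫_0^5 u'(x) v'(x) dx.
Thus ∫_0^5 u'(x) v'(x) dx = ∫_0^5 f(x) v(x) dx + [u'(x) v(x)]_0^5.
Choose V so that boundary terms are either known or forced to vanish.
u is Dirichlet: u(0) = u(5) = 0. Let V = H^1_0(0, 5); then v(0) = v(5) = 0, and [u' v]_0^5 = 0.
Weak formulation: find u (satisfying any essential BC) such that ∫_0^5 u'(x) v'(x) dx = ∫_0^5 f v dx for all v ∈ V.
Substituting f(x) = 5*sin(2*π*x/5), the right-hand side is ∫_0^5 (5*sin(2*π*x/5)) v dx.


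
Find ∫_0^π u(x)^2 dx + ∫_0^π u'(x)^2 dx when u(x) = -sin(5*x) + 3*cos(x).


||u||_{H^1(0,π)}^2 = 22*π

u'(x) = -3*sin(x) - 5*cos(5*x).
Expand u² and (u')² and integrate term by term on (0, π), using: for integers n ≥ 1, ∫_0^π sin²(nx) dx = ∫_0^π cos²(nx) dx = π/2; for n ≠ n', ∫_0^π sin(nx)sin(n'x) dx = ∫_0^π cos(nx)cos(n'x) dx = 0; and by product-to-sum, ∫_0^π sin(nx)cos(n'x) dx = ½∫_0^π [sin((n+n')x) + sin((n−n')x)] dx, which is 0 when n+n' is even and 2n/(n²−n'²) when n+n' is odd (it need not vanish on (0, π)).
  u² squared terms: (-1)²·∫sin(5x)² dx = 1·π/2 = π/2;  (3)²·∫cos(x)² dx = 9·π/2 = 9*π/2.
  u² cross terms: 2·(-1)·(3)·∫sin(5x)·cos(x) dx = -6·(0) = 0.
  So ∫_0^π u² dx = π/2 + 9*π/2 + 0 = 5*π.
  (u')² squared terms: (-5)²·∫cos(5x)² dx = 25·π/2 = 25*π/2;  (-3)²·∫sin(x)² dx = 9·π/2 = 9*π/2.
  (u')² cross terms: 2·(-5)·(-3)·∫cos(5x)·sin(x) dx = 30·(0) = 0.
  So ∫_0^π (u')² dx = 25*π/2 + 9*π/2 + 0 = 17*π.
||u||_{H^1}^2 = (5*π) + (17*π) = 22*π.


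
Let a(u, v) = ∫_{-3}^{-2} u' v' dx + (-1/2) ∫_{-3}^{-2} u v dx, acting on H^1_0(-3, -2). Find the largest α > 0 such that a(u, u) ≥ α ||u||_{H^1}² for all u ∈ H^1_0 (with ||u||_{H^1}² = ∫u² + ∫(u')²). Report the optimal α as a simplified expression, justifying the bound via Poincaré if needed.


α = (-1/2 + π^2)/(1 + π^2)

Coercivity of a(·,·) on H^1_0(-3, -2) means a(u, u) ≥ α ||u||_{H^1}² for every u ∈ H^1_0.
The interval has length L = 1, and Poincaré/coercivity depend only on L. Here a(u, u) = ∫(u')² + (-1/2)·∫u².
Here c = -1/2 < 0 with |c| < (π/L)² = π^2, so coercivity still holds. The condition a(u,u) ≥ α||u||_{H^1}² reads (1−α)∫(u')² ≥ (α−c)∫u². Any admissible α is ≤ 1 (rapidly oscillating u have ∫u²/∫(u')² → 0), and α = 1 would force 0 ≥ (1−c)∫u², impossible since c < 1; so 1−α > 0. By the sharp Poincaré inequality on H^1_0 of an interval of length L, ∫(u')² ≥ (π/L)²∫u² with equality for the first sine mode sin(π(x−x₀)/L) (x₀ the left endpoint), so the inequality holds for all u iff (1−α)(π/L)² ≥ α − c, i.e. α ≤ ((π/L)² + c)/((π/L)² + 1) = (1 + c(L/π)²)/(1 + (L/π)²). (Direct route, valid since c ≤ 0: Poincaré gives c∫u² ≥ c(L/π)²∫(u')², so a(u,u) ≥ (1 + c(L/π)²)∫(u')², while ||u||_{H^1}² ≤ (1 + (L/π)²)∫(u')²; dividing yields the same α.) With (π/L)² = π^2 and c = -1/2, the largest admissible constant is α = ((π/L)² + c)/((π/L)² + 1).
Simplifying, α = (-1/2 + π^2)/(1 + π^2).


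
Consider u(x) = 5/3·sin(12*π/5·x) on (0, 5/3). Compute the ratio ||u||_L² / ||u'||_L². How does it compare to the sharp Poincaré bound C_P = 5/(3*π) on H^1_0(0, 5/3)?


||u||_L² / ||u'||_L² = 5/(12*π) < C_P = 5/(3*π).

u(x) = 5/3·sin(12*π/5·x), so u'(x) = 4*π*cos(12*π*x/5).
Writing u(x) = A·sin(kπx/L) with A = 5/3 and k = 4, use ∫_0^L sin²(kπx/L) dx = L/2 and ∫_0^L cos²(kπx/L) dx = L/2.
u² = 25/9·sin²(12*π/5·x) and (u')² = 16*π^2·cos²(12*π/5·x), and each of sin², cos² integrates to L/2 = 5/6 over (0, 5/3).
∫_0^5/3 u² dx = 125/54, so ||u||_L² = 5*sqrt(30)/18.
∫_0^5/3 (u')² dx = 40*π^2/3, so ||u'||_L² = 2*sqrt(30)*π/3.
Ratio ||u||_L² / ||u'||_L² = 5/(12*π).
Sharp Poincaré constant on H^1_0(0, 5/3) is C_P = L/π = 5/(3*π), achieved by sin(3*π/5·x).
This is the k = 4 harmonic; the ratio L/(kπ) is strictly less than C_P = L/π, consistent with the sharp inequality ||u||_L² ≤ C_P ||u'||_L².


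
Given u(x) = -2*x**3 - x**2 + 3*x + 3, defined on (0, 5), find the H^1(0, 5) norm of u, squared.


||u||_{H^1}^2 = 2964305/42

The H^1 norm (squared) on an interval (0, L) is
  ||u||_{H^1}^2 = ∫_0^L u(x)^2 dx + ∫_0^L u'(x)^2 dx.
Compute u'(x) = -6*x**2 - 2*x + 3.
Then u(x)^2 = 4*x**6 + 4*x**5 - 11*x**4 - 18*x**3 + 3*x**2 + 18*x + 9 and u'(x)^2 = 36*x**4 + 24*x**3 - 32*x**2 - 12*x + 9.
Integrate each monomial from 0 to 5 using ∫_0^5 c·x^n dx = c·5^(n+1)/(n+1):
  ∫_0^5 u(x)^2 dx = ∫_0^5 (4*x^6 + 4*x^5 - 11*x^4 - 18*x^3 + 3*x^2 + 18*x + 9) dx. Term by term:
    ∫_0^5 4*x^6 dx = 312500/7;  ∫_0^5 4*x^5 dx = 31250/3;  ∫_0^5 -11*x^4 dx = -6875;
    ∫_0^5 -18*x^3 dx = -5625/2;  ∫_0^5 3*x^2 dx = 125;  ∫_0^5 18*x dx = 225;
    ∫_0^5 9 dx = 45.
  Sum: 312500/7 + 31250/3 − 6875 − 5625/2 + 125 + 225 + 45 = 1922215/42.
  ∫_0^5 u'(x)^2 dx = ∫_0^5 (36*x^4 + 24*x^3 - 32*x^2 - 12*x + 9) dx. Term by term:
    ∫_0^5 36*x^4 dx = 22500;  ∫_0^5 24*x^3 dx = 3750;  ∫_0^5 -32*x^2 dx = -4000/3;
    ∫_0^5 -12*x dx = -150;  ∫_0^5 9 dx = 45.
  Sum: 22500 + 3750 − 4000/3 − 150 + 45 = 74435/3.
Adding: ||u||_{H^1}^2 = 1922215/42 + 74435/3 = 2964305/42.


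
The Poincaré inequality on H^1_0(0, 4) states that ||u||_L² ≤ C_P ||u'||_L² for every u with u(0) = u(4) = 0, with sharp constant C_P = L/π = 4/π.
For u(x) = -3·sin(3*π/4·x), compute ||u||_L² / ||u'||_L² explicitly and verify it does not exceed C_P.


||u||_L² / ||u'||_L² = 4/(3*π) < C_P = 4/π.

u(x) = -3·sin(3*π/4·x), so u'(x) = -9*π*cos(3*π*x/4)/4.
Writing u(x) = A·sin(kπx/L) with A = -3 and k = 3, use ∫_0^L sin²(kπx/L) dx = L/2 and ∫_0^L cos²(kπx/L) dx = L/2.
u² = 9·sin²(3*π/4·x) and (u')² = 81*π^2/16·cos²(3*π/4·x), and each of sin², cos² integrates to L/2 = 2 over (0, 4).
∫_0^4 u² dx = 18, so ||u||_L² = 3*sqrt(2).
∫_0^4 (u')² dx = 81*π^2/8, so ||u'||_L² = 9*sqrt(2)*π/4.
Ratio ||u||_L² / ||u'||_L² = 4/(3*π).
Sharp Poincaré constant on H^1_0(0, 4) is C_P = L/π = 4/π, achieved by sin(π/4·x).
This is the k = 3 harmonic; the ratio L/(kπ) is strictly less than C_P = L/π, consistent with the sharp inequality ||u||_L² ≤ C_P ||u'||_L².


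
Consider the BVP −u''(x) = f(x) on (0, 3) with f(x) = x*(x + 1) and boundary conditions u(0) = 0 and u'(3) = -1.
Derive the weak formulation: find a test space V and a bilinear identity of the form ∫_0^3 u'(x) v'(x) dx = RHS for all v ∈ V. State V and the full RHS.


V = {v ∈ H^1(0, 3) : v(0) = 0} (test functions vanish at x = 0 where u is specified); weak form: ∫_0^3 u'v' dx = ∫_0^3 (x*(x + 1)) v dx − v(3) for all v ∈ V.

Multiply both sides by a test function v and integrate from 0 to 3:
  ∫_0^3 −u''(x) v(x) dx = ∫_0^3 f(x) v(x) dx.
Integrate the LHS by parts once:
  ∫_0^3 −u'' v dx = −[u'(x) v(x)]_0^3 + ∫_0^3 u'(x) v'(x) dx.
Thus ∫_0^3 u'(x) v'(x) dx = ∫_0^3 f(x) v(x) dx + [u'(x) v(x)]_0^3.
Choose V so that boundary terms are either known or forced to vanish.
Mixed BC: u(0) = 0 (Dirichlet) and u'(3) = -1 (Neumann). Define V = {v ∈ H^1(0, 3) : v(0) = 0}. Then [u' v]_0^3 = u'(3)·v(3) − u'(0)·0 = − v(3).
Weak formulation: find u (satisfying any essential BC) such that ∫_0^3 u'(x) v'(x) dx = ∫_0^3 f v dx − v(3) for all v ∈ V (Dirichlet at 0 absorbed into V; Neumann datum at x = 3 contributes the boundary term).
Substituting f(x) = x*(x + 1), the right-hand side is ∫_0^3 (x*(x + 1)) v dx − v(3).


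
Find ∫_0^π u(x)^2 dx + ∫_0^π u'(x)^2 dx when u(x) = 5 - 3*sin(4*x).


||u||_{H^1(0,π)}^2 = 203*π/2

u'(x) = -12*cos(4*x).
Expand u² and (u')² and integrate term by term on (0, π), using: for integers n ≥ 1, ∫_0^π sin²(nx) dx = ∫_0^π cos²(nx) dx = π/2; for n ≠ n', ∫_0^π sin(nx)sin(n'x) dx = ∫_0^π cos(nx)cos(n'x) dx = 0; and by product-to-sum, ∫_0^π sin(nx)cos(n'x) dx = ½∫_0^π [sin((n+n')x) + sin((n−n')x)] dx, which is 0 when n+n' is even and 2n/(n²−n'²) when n+n' is odd (it need not vanish on (0, π)). For the constant mode: ∫_0^π 1 dx = π, ∫_0^π cos(nx) dx = 0, ∫_0^π sin(nx) dx = (1−(−1)^n)/n.
  u² squared terms: (5)²·∫1 dx = 25·π = 25*π;  (-3)²·∫sin(4x)² dx = 9·π/2 = 9*π/2.
  u² cross terms: 2·(5)·(-3)·∫1·sin(4x) dx = -30·(0) = 0.
  So ∫_0^π u² dx = 25*π + 9*π/2 + 0 = 59*π/2.
  (u')² squared terms: (-12)²·∫cos(4x)² dx = 144·π/2 = 72*π.
  So ∫_0^π (u')² dx = 72*π.
||u||_{H^1}^2 = (59*π/2) + (72*π) = 203*π/2.


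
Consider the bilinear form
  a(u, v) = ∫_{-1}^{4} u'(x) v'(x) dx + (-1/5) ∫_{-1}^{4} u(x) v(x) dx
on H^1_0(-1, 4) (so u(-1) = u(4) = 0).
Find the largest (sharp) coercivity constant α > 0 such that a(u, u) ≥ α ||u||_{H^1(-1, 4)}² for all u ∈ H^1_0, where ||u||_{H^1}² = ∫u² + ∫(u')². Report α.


α = (-5 + π^2)/(π^2 + 25)

Coercivity of a(·,·) on H^1_0(-1, 4) means a(u, u) ≥ α ||u||_{H^1}² for every u ∈ H^1_0.
The interval has length L = 5, and Poincaré/coercivity depend only on L. Here a(u, u) = ∫(u')² + (-1/5)·∫u².
Here c = -1/5 < 0 with |c| < (π/L)² = π^2/25, so coercivity still holds. The condition a(u,u) ≥ α||u||_{H^1}² reads (1−α)∫(u')² ≥ (α−c)∫u². Any admissible α is ≤ 1 (rapidly oscillating u have ∫u²/∫(u')² → 0), and α = 1 would force 0 ≥ (1−c)∫u², impossible since c < 1; so 1−α > 0. By the sharp Poincaré inequality on H^1_0 of an interval of length L, ∫(u')² ≥ (π/L)²∫u² with equality for the first sine mode sin(π(x−x₀)/L) (x₀ the left endpoint), so the inequality holds for all u iff (1−α)(π/L)² ≥ α − c, i.e. α ≤ ((π/L)² + c)/((π/L)² + 1) = (1 + c(L/π)²)/(1 + (L/π)²). (Direct route, valid since c ≤ 0: Poincaré gives c∫u² ≥ c(L/π)²∫(u')², so a(u,u) ≥ (1 + c(L/π)²)∫(u')², while ||u||_{H^1}² ≤ (1 + (L/π)²)∫(u')²; dividing yields the same α.) With (π/L)² = π^2/25 and c = -1/5, the largest admissible constant is α = ((π/L)² + c)/((π/L)² + 1).
Simplifying, α = (-5 + π^2)/(π^2 + 25).


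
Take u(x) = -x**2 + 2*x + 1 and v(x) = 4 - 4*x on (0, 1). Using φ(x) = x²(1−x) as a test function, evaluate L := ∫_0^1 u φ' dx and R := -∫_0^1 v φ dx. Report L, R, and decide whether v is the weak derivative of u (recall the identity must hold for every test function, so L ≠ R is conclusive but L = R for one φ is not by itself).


LHS = -1/15, RHS = -2/15. No, v is not the weak derivative of u.

u(x) = -x**2 + 2*x + 1, classical derivative u'(x) = 2 - 2*x.
φ(x) = x²(1−x), so φ'(x) = x*(2 - 3*x).
Note φ(0) = φ(1) = 0, so the boundary term u·φ vanishes.
LHS = ∫_0^1 u(x) φ'(x) dx = ∫_0^1 (3*x^4 - 8*x^3 + x^2 + 2*x) dx. Term by term:
  ∫_0^1 3*x^4 dx = 3/5;  ∫_0^1 -8*x^3 dx = -2;  ∫_0^1 x^2 dx = 1/3;
  ∫_0^1 2*x dx = 1.
Sum: 3/5 − 2 + 1/3 + 1 = -1/15.
So LHS = -1/15.
∫_0^1 v(x) φ(x) dx = ∫_0^1 (4*x^4 - 8*x^3 + 4*x^2) dx. Term by term:
  ∫_0^1 4*x^4 dx = 4/5;  ∫_0^1 -8*x^3 dx = -2;  ∫_0^1 4*x^2 dx = 4/3.
Sum: 4/5 − 2 + 4/3 = 2/15.
So RHS = -∫_0^1 v(x) φ(x) dx = -2/15.
LHS − RHS = 1/15 ≠ 0, so the identity fails.
(For a valid weak derivative the identity must hold for EVERY test function, in particular this one. The failure shows v is NOT the weak derivative of u.)
Correct weak derivative would be u'(x) = 2 - 2*x.


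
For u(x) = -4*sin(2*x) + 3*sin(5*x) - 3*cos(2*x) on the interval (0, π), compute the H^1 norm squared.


||u||_{H^1(0,π)}^2 = -300/7 + 359*π/2

u'(x) = 6*sin(2*x) - 8*cos(2*x) + 15*cos(5*x).
Expand u² and (u')² and integrate term by term on (0, π), using: for integers n ≥ 1, ∫_0^π sin²(nx) dx = ∫_0^π cos²(nx) dx = π/2; for n ≠ n', ∫_0^π sin(nx)sin(n'x) dx = ∫_0^π cos(nx)cos(n'x) dx = 0; and by product-to-sum, ∫_0^π sin(nx)cos(n'x) dx = ½∫_0^π [sin((n+n')x) + sin((n−n')x)] dx, which is 0 when n+n' is even and 2n/(n²−n'²) when n+n' is odd (it need not vanish on (0, π)).
  u² squared terms: (-4)²·∫sin(2x)² dx = 16·π/2 = 8*π;  (-3)²·∫cos(2x)² dx = 9·π/2 = 9*π/2;  (3)²·∫sin(5x)² dx = 9·π/2 = 9*π/2.
  u² cross terms: 2·(-4)·(-3)·∫sin(2x)·cos(2x) dx = 24·(0) = 0;  2·(-4)·(3)·∫sin(2x)·sin(5x) dx = -24·(0) = 0;  2·(-3)·(3)·∫cos(2x)·sin(5x) dx = -18·(10/21) = -60/7.
  So ∫_0^π u² dx = 8*π + 9*π/2 + 9*π/2 + 0 + 0 − 60/7 = -60/7 + 17*π.
  (u')² squared terms: (-8)²·∫cos(2x)² dx = 64·π/2 = 32*π;  (6)²·∫sin(2x)² dx = 36·π/2 = 18*π;  (15)²·∫cos(5x)² dx = 225·π/2 = 225*π/2.
  (u')² cross terms: 2·(-8)·(6)·∫cos(2x)·sin(2x) dx = -96·(0) = 0;  2·(-8)·(15)·∫cos(2x)·cos(5x) dx = -240·(0) = 0;  2·(6)·(15)·∫sin(2x)·cos(5x) dx = 180·(-4/21) = -240/7.
  So ∫_0^π (u')² dx = 32*π + 18*π + 225*π/2 + 0 + 0 − 240/7 = -240/7 + 325*π/2.
||u||_{H^1}^2 = (-60/7 + 17*π) + (-240/7 + 325*π/2) = -300/7 + 359*π/2.


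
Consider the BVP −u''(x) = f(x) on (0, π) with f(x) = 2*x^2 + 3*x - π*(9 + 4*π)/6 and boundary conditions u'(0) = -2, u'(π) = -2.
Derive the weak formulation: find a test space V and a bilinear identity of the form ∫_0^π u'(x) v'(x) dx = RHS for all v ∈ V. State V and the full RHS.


V = H^1(0, π) (v unrestricted at boundary; u is determined up to an additive constant); weak form: ∫_0^π u'v' dx = ∫_0^π (2*x^2 + 3*x - π*(9 + 4*π)/6) v dx − 2·v(π) + 2·v(0) for all v ∈ V.

Multiply both sides by a test function v and integrate from 0 to π:
  ∫_0^π −u''(x) v(x) dx = ∫_0^π f(x) v(x) dx.
Integrate the LHS by parts once:
  ∫_0^π −u'' v dx = −[u'(x) v(x)]_0^π + ∫_0^π u'(x) v'(x) dx.
Thus ∫_0^π u'(x) v'(x) dx = ∫_0^π f(x) v(x) dx + [u'(x) v(x)]_0^π.
Choose V so that boundary terms are either known or forced to vanish.
u has inhomogeneous Neumann u'(0) = -2, u'(π) = -2. [u' v]_0^π = (-2)·v(π) − (-2)·v(0) = − 2·v(π) + 2·v(0). Take V = H^1(0, π); boundary term becomes part of RHS.
Weak formulation: find u (satisfying any essential BC) such that ∫_0^π u'(x) v'(x) dx = ∫_0^π f v dx − 2·v(π) + 2·v(0) for all v ∈ V (Neumann data are natural BCs: they enter the RHS as boundary terms).
Substituting f(x) = 2*x^2 + 3*x - π*(9 + 4*π)/6, the right-hand side is ∫_0^π (2*x^2 + 3*x - π*(9 + 4*π)/6) v dx − 2·v(π) + 2·v(0).
Compatibility check (pure Neumann): taking v ≡ 1 ∈ V gives 0 = ∫_0^π f dx + (-2) − (-2), i.e. ∫_0^π f dx must equal u'(0) − u'(π) = 0. Indeed ∫_0^π (2*x^2 + 3*x - π*(9 + 4*π)/6) dx = 0, so the data are compatible. The solution is then unique only up to an additive constant (fix it e.g. by requiring ∫_0^π u dx = 0).


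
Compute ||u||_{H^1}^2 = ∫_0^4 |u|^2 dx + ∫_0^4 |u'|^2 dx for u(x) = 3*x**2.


||u||_{H^1}^2 = 13056/5

The H^1 norm (squared) on an interval (0, L) is
  ||u||_{H^1}^2 = ∫_0^L u(x)^2 dx + ∫_0^L u'(x)^2 dx.
Compute u'(x) = 6*x.
Then u(x)^2 = 9*x**4 and u'(x)^2 = 36*x**2.
Integrate each monomial from 0 to 4 using ∫_0^4 c·x^n dx = c·4^(n+1)/(n+1):
  ∫_0^4 u(x)^2 dx = ∫_0^4 (9*x^4) dx. Term by term:
    ∫_0^4 9*x^4 dx = 9216/5.
  ∫_0^4 u'(x)^2 dx = ∫_0^4 (36*x^2) dx. Term by term:
    ∫_0^4 36*x^2 dx = 768.
Adding: ||u||_{H^1}^2 = 9216/5 + 768 = 13056/5.


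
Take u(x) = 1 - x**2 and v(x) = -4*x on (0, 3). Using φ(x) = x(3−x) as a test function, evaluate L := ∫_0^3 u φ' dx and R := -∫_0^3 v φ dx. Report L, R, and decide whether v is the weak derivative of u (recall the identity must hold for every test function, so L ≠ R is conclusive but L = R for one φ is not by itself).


LHS = 27/2, RHS = 27. No, v is not the weak derivative of u.

u(x) = 1 - x**2, classical derivative u'(x) = -2*x.
φ(x) = x(3−x), so φ'(x) = 3 - 2*x.
Note φ(0) = φ(3) = 0, so the boundary term u·φ vanishes.
LHS = ∫_0^3 u(x) φ'(x) dx = ∫_0^3 (2*x^3 - 3*x^2 - 2*x + 3) dx. Term by term:
  ∫_0^3 2*x^3 dx = 81/2;  ∫_0^3 -3*x^2 dx = -27;  ∫_0^3 -2*x dx = -9;
  ∫_0^3 3 dx = 9.
Sum: 81/2 − 27 − 9 + 9 = 27/2.
So LHS = 27/2.
∫_0^3 v(x) φ(x) dx = ∫_0^3 (4*x^3 - 12*x^2) dx. Term by term:
  ∫_0^3 4*x^3 dx = 81;  ∫_0^3 -12*x^2 dx = -108.
Sum: 81 − 108 = -27.
So RHS = -∫_0^3 v(x) φ(x) dx = 27.
LHS − RHS = -27/2 ≠ 0, so the identity fails.
(For a valid weak derivative the identity must hold for EVERY test function, in particular this one. The failure shows v is NOT the weak derivative of u.)
Correct weak derivative would be u'(x) = -2*x.


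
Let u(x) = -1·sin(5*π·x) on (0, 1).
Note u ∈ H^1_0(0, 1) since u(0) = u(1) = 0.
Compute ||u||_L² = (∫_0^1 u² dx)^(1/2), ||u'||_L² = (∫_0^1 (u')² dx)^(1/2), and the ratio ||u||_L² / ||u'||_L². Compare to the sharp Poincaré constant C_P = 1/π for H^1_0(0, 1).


||u||_L² / ||u'||_L² = 1/(5*π) < C_P = 1/π.

u(x) = -1·sin(5*π·x), so u'(x) = -5*π*cos(5*π*x).
Writing u(x) = A·sin(kπx/L) with A = -1 and k = 5, use ∫_0^L sin²(kπx/L) dx = L/2 and ∫_0^L cos²(kπx/L) dx = L/2.
u² = 1·sin²(5*π·x) and (u')² = 25*π^2·cos²(5*π·x), and each of sin², cos² integrates to L/2 = 1/2 over (0, 1).
∫_0^1 u² dx = 1/2, so ||u||_L² = sqrt(2)/2.
∫_0^1 (u')² dx = 25*π^2/2, so ||u'||_L² = 5*sqrt(2)*π/2.
Ratio ||u||_L² / ||u'||_L² = 1/(5*π).
Sharp Poincaré constant on H^1_0(0, 1) is C_P = L/π = 1/π, achieved by sin(π·x).
This is the k = 5 harmonic; the ratio L/(kπ) is strictly less than C_P = L/π, consistent with the sharp inequality ||u||_L² ≤ C_P ||u'||_L².


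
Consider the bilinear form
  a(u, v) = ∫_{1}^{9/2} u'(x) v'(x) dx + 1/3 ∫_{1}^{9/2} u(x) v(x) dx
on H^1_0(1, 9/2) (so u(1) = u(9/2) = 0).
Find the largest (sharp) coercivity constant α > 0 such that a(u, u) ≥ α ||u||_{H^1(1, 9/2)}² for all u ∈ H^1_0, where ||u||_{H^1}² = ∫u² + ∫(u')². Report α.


α = (49 + 12*π^2)/(3*(4*π^2 + 49))

Coercivity of a(·,·) on H^1_0(1, 9/2) means a(u, u) ≥ α ||u||_{H^1}² for every u ∈ H^1_0.
The interval has length L = 7/2, and Poincaré/coercivity depend only on L. Here a(u, u) = ∫(u')² + (1/3)·∫u².
Here 0 < c = 1/3 < 1. The condition a(u,u) ≥ α||u||_{H^1}² reads (1−α)∫(u')² ≥ (α−c)∫u². Any admissible α is ≤ 1 (rapidly oscillating u have ∫u²/∫(u')² → 0), and α = 1 would force 0 ≥ (1−c)∫u², impossible since c < 1; so 1−α > 0. By the sharp Poincaré inequality on H^1_0 of an interval of length L, ∫(u')² ≥ (π/L)²∫u² with equality for the first sine mode sin(π(x−x₀)/L) (x₀ the left endpoint), so the inequality holds for all u iff (1−α)(π/L)² ≥ α − c, i.e. α ≤ ((π/L)² + c)/((π/L)² + 1) = (1 + c(L/π)²)/(1 + (L/π)²). With (π/L)² = 4*π^2/49 and c = 1/3, the largest admissible constant is α = ((π/L)² + c)/((π/L)² + 1).
Simplifying, α = (49 + 12*π^2)/(3*(4*π^2 + 49)).


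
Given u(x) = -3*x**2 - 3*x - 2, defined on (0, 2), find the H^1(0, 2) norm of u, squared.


||u||_{H^1}^2 = 2018/5

The H^1 norm (squared) on an interval (0, L) is
  ||u||_{H^1}^2 = ∫_0^L u(x)^2 dx + ∫_0^L u'(x)^2 dx.
Compute u'(x) = -6*x - 3.
Then u(x)^2 = 9*x**4 + 18*x**3 + 21*x**2 + 12*x + 4 and u'(x)^2 = 36*x**2 + 36*x + 9.
Integrate each monomial from 0 to 2 using ∫_0^2 c·x^n dx = c·2^(n+1)/(n+1):
  ∫_0^2 u(x)^2 dx = ∫_0^2 (9*x^4 + 18*x^3 + 21*x^2 + 12*x + 4) dx. Term by term:
    ∫_0^2 9*x^4 dx = 288/5;  ∫_0^2 18*x^3 dx = 72;  ∫_0^2 21*x^2 dx = 56;
    ∫_0^2 12*x dx = 24;  ∫_0^2 4 dx = 8.
  Sum: 288/5 + 72 + 56 + 24 + 8 = 1088/5.
  ∫_0^2 u'(x)^2 dx = ∫_0^2 (36*x^2 + 36*x + 9) dx. Term by term:
    ∫_0^2 36*x^2 dx = 96;  ∫_0^2 36*x dx = 72;  ∫_0^2 9 dx = 18.
  Sum: 96 + 72 + 18 = 186.
Adding: ||u||_{H^1}^2 = 1088/5 + 186 = 2018/5.


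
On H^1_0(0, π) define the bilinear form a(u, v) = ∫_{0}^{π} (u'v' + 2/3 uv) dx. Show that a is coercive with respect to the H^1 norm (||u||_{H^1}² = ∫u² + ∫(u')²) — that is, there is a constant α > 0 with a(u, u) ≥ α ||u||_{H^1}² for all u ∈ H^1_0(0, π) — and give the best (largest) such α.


α = 5/6

Coercivity of a(·,·) on H^1_0(0, π) means a(u, u) ≥ α ||u||_{H^1}² for every u ∈ H^1_0.
The interval has length L = π, and Poincaré/coercivity depend only on L. Here a(u, u) = ∫(u')² + (2/3)·∫u².
Here 0 < c = 2/3 < 1. The condition a(u,u) ≥ α||u||_{H^1}² reads (1−α)∫(u')² ≥ (α−c)∫u². Any admissible α is ≤ 1 (rapidly oscillating u have ∫u²/∫(u')² → 0), and α = 1 would force 0 ≥ (1−c)∫u², impossible since c < 1; so 1−α > 0. By the sharp Poincaré inequality on H^1_0 of an interval of length L, ∫(u')² ≥ (π/L)²∫u² with equality for the first sine mode sin(π(x−x₀)/L) (x₀ the left endpoint), so the inequality holds for all u iff (1−α)(π/L)² ≥ α − c, i.e. α ≤ ((π/L)² + c)/((π/L)² + 1) = (1 + c(L/π)²)/(1 + (L/π)²). With (π/L)² = 1 and c = 2/3, the largest admissible constant is α = ((π/L)² + c)/((π/L)² + 1).
Simplifying, α = 5/6.


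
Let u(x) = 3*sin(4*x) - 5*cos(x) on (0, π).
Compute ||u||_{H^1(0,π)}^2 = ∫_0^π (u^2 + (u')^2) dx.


||u||_{H^1(0,π)}^2 = -32 + 203*π/2

u'(x) = 5*sin(x) + 12*cos(4*x).
Expand u² and (u')² and integrate term by term on (0, π), using: for integers n ≥ 1, ∫_0^π sin²(nx) dx = ∫_0^π cos²(nx) dx = π/2; for n ≠ n', ∫_0^π sin(nx)sin(n'x) dx = ∫_0^π cos(nx)cos(n'x) dx = 0; and by product-to-sum, ∫_0^π sin(nx)cos(n'x) dx = ½∫_0^π [sin((n+n')x) + sin((n−n')x)] dx, which is 0 when n+n' is even and 2n/(n²−n'²) when n+n' is odd (it need not vanish on (0, π)).
  u² squared terms: (-5)²·∫cos(x)² dx = 25·π/2 = 25*π/2;  (3)²·∫sin(4x)² dx = 9·π/2 = 9*π/2.
  u² cross terms: 2·(-5)·(3)·∫cos(x)·sin(4x) dx = -30·(8/15) = -16.
  So ∫_0^π u² dx = 25*π/2 + 9*π/2 − 16 = -16 + 17*π.
  (u')² squared terms: (5)²·∫sin(x)² dx = 25·π/2 = 25*π/2;  (12)²·∫cos(4x)² dx = 144·π/2 = 72*π.
  (u')² cross terms: 2·(5)·(12)·∫sin(x)·cos(4x) dx = 120·(-2/15) = -16.
  So ∫_0^π (u')² dx = 25*π/2 + 72*π − 16 = -16 + 169*π/2.
||u||_{H^1}^2 = (-16 + 17*π) + (-16 + 169*π/2) = -32 + 203*π/2.


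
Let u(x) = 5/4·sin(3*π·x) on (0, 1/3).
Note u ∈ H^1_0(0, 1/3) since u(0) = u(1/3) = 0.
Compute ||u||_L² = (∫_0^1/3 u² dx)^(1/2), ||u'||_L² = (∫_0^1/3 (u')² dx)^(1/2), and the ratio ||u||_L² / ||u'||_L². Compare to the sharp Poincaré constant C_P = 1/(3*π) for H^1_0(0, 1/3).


||u||_L² / ||u'||_L² = 1/(3*π) = C_P.

u(x) = 5/4·sin(3*π·x), so u'(x) = 15*π*cos(3*π*x)/4.
Writing u(x) = A·sin(kπx/L) with A = 5/4 and k = 1, use ∫_0^L sin²(kπx/L) dx = L/2 and ∫_0^L cos²(kπx/L) dx = L/2.
u² = 25/16·sin²(3*π·x) and (u')² = 225*π^2/16·cos²(3*π·x), and each of sin², cos² integrates to L/2 = 1/6 over (0, 1/3).
∫_0^1/3 u² dx = 25/96, so ||u||_L² = 5*sqrt(6)/24.
∫_0^1/3 (u')² dx = 75*π^2/32, so ||u'||_L² = 5*sqrt(6)*π/8.
Ratio ||u||_L² / ||u'||_L² = 1/(3*π).
Sharp Poincaré constant on H^1_0(0, 1/3) is C_P = L/π = 1/(3*π), achieved by sin(3*π·x).
This is the k = 1 eigenfunction (up to amplitude), so the ratio equals the sharp Poincaré constant exactly.


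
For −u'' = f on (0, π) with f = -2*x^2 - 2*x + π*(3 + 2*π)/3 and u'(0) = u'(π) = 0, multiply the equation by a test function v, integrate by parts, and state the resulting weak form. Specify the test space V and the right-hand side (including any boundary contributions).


V = H^1(0, π) (no boundary constraint on v; u is determined up to an additive constant); weak form: ∫_0^π u'v' dx = ∫_0^π (-2*x^2 - 2*x + π*(3 + 2*π)/3) v dx for all v ∈ V.

Multiply both sides by a test function v and integrate from 0 to π:
  ∫_0^π −u''(x) v(x) dx = ∫_0^π f(x) v(x) dx.
Integrate the LHS by parts once:
  ∫_0^π −u'' v dx = −[u'(x) v(x)]_0^π + ∫_0^π u'(x) v'(x) dx.
Thus ∫_0^π u'(x) v'(x) dx = ∫_0^π f(x) v(x) dx + [u'(x) v(x)]_0^π.
Choose V so that boundary terms are either known or forced to vanish.
u has homogeneous Neumann: u'(0) = u'(π) = 0. So [u' v]_0^π = 0·v(π) − 0·v(0) = 0 for any v; take V = H^1(0, π).
Weak formulation: find u (satisfying any essential BC) such that ∫_0^π u'(x) v'(x) dx = ∫_0^π f v dx for all v ∈ V (homogeneous Neumann, so boundary terms vanish).
Substituting f(x) = -2*x^2 - 2*x + π*(3 + 2*π)/3, the right-hand side is ∫_0^π (-2*x^2 - 2*x + π*(3 + 2*π)/3) v dx.
Compatibility check (pure Neumann): taking v ≡ 1 ∈ V gives 0 = ∫_0^π f dx + (0) − (0), i.e. ∫_0^π f dx must equal u'(0) − u'(π) = 0. Indeed ∫_0^π (-2*x^2 - 2*x + π*(3 + 2*π)/3) dx = 0, so the data are compatible. The solution is then unique only up to an additive constant (fix it e.g. by requiring ∫_0^π u dx = 0).


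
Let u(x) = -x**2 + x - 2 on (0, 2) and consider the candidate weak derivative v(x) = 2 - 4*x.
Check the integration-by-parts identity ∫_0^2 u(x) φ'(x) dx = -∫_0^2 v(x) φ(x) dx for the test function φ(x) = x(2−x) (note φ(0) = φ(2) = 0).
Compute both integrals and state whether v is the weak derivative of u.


LHS = 4/3, RHS = 8/3. No, v is not the weak derivative of u.

u(x) = -x**2 + x - 2, classical derivative u'(x) = 1 - 2*x.
φ(x) = x(2−x), so φ'(x) = 2 - 2*x.
Note φ(0) = φ(2) = 0, so the boundary term u·φ vanishes.
LHS = ∫_0^2 u(x) φ'(x) dx = ∫_0^2 (2*x^3 - 4*x^2 + 6*x - 4) dx. Term by term:
  ∫_0^2 2*x^3 dx = 8;  ∫_0^2 -4*x^2 dx = -32/3;  ∫_0^2 6*x dx = 12;
  ∫_0^2 -4 dx = -8.
Sum: 8 − 32/3 + 12 − 8 = 4/3.
So LHS = 4/3.
∫_0^2 v(x) φ(x) dx = ∫_0^2 (4*x^3 - 10*x^2 + 4*x) dx. Term by term:
  ∫_0^2 4*x^3 dx = 16;  ∫_0^2 -10*x^2 dx = -80/3;  ∫_0^2 4*x dx = 8.
Sum: 16 − 80/3 + 8 = -8/3.
So RHS = -∫_0^2 v(x) φ(x) dx = 8/3.
LHS − RHS = -4/3 ≠ 0, so the identity fails.
(For a valid weak derivative the identity must hold for EVERY test function, in particular this one. The failure shows v is NOT the weak derivative of u.)
Correct weak derivative would be u'(x) = 1 - 2*x.


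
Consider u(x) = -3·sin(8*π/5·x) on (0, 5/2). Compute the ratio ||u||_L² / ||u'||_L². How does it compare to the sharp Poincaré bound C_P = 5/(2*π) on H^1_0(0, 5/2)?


||u||_L² / ||u'||_L² = 5/(8*π) < C_P = 5/(2*π).

u(x) = -3·sin(8*π/5·x), so u'(x) = -24*π*cos(8*π*x/5)/5.
Writing u(x) = A·sin(kπx/L) with A = -3 and k = 4, use ∫_0^L sin²(kπx/L) dx = L/2 and ∫_0^L cos²(kπx/L) dx = L/2.
u² = 9·sin²(8*π/5·x) and (u')² = 576*π^2/25·cos²(8*π/5·x), and each of sin², cos² integrates to L/2 = 5/4 over (0, 5/2).
∫_0^5/2 u² dx = 45/4, so ||u||_L² = 3*sqrt(5)/2.
∫_0^5/2 (u')² dx = 144*π^2/5, so ||u'||_L² = 12*sqrt(5)*π/5.
Ratio ||u||_L² / ||u'||_L² = 5/(8*π).
Sharp Poincaré constant on H^1_0(0, 5/2) is C_P = L/π = 5/(2*π), achieved by sin(2*π/5·x).
This is the k = 4 harmonic; the ratio L/(kπ) is strictly less than C_P = L/π, consistent with the sharp inequality ||u||_L² ≤ C_P ||u'||_L².


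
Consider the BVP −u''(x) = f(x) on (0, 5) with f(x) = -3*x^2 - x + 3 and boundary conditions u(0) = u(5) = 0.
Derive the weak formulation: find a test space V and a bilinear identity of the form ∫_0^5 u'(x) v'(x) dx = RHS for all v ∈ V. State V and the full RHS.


V = H^1_0(0, 5) (so v(0) = v(5) = 0); weak form: ∫_0^5 u'v' dx = ∫_0^5 (-3*x^2 - x + 3) v dx for all v ∈ V.

Multiply both sides by a test function v and integrate from 0 to 5:
  ∫_0^5 −u''(x) v(x) dx = ∫_0^5 f(x) v(x) dx.
Integrate the LHS by parts once:
  ∫_0^5 −u'' v dx = −[u'(x) v(x)]_0^5 + ∫_0^5 u'(x) v'(x) dx.
Thus ∫_0^5 u'(x) v'(x) dx = ∫_0^5 f(x) v(x) dx + [u'(x) v(x)]_0^5.
Choose V so that boundary terms are either known or forced to vanish.
u is Dirichlet: u(0) = u(5) = 0. Let V = H^1_0(0, 5); then v(0) = v(5) = 0, and [u' v]_0^5 = 0.
Weak formulation: find u (satisfying any essential BC) such that ∫_0^5 u'(x) v'(x) dx = ∫_0^5 f v dx for all v ∈ V.
Substituting f(x) = -3*x^2 - x + 3, the right-hand side is ∫_0^5 (-3*x^2 - x + 3) v dx.


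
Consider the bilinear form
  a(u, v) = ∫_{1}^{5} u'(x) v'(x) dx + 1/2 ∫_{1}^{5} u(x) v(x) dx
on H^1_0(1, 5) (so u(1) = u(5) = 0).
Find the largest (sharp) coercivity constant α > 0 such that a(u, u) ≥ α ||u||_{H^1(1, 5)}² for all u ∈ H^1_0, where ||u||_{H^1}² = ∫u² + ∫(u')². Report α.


α = (8 + π^2)/(π^2 + 16)

Coercivity of a(·,·) on H^1_0(1, 5) means a(u, u) ≥ α ||u||_{H^1}² for every u ∈ H^1_0.
The interval has length L = 4, and Poincaré/coercivity depend only on L. Here a(u, u) = ∫(u')² + (1/2)·∫u².
Here 0 < c = 1/2 < 1. The condition a(u,u) ≥ α||u||_{H^1}² reads (1−α)∫(u')² ≥ (α−c)∫u². Any admissible α is ≤ 1 (rapidly oscillating u have ∫u²/∫(u')² → 0), and α = 1 would force 0 ≥ (1−c)∫u², impossible since c < 1; so 1−α > 0. By the sharp Poincaré inequality on H^1_0 of an interval of length L, ∫(u')² ≥ (π/L)²∫u² with equality for the first sine mode sin(π(x−x₀)/L) (x₀ the left endpoint), so the inequality holds for all u iff (1−α)(π/L)² ≥ α − c, i.e. α ≤ ((π/L)² + c)/((π/L)² + 1) = (1 + c(L/π)²)/(1 + (L/π)²). With (π/L)² = π^2/16 and c = 1/2, the largest admissible constant is α = ((π/L)² + c)/((π/L)² + 1).
Simplifying, α = (8 + π^2)/(π^2 + 16).


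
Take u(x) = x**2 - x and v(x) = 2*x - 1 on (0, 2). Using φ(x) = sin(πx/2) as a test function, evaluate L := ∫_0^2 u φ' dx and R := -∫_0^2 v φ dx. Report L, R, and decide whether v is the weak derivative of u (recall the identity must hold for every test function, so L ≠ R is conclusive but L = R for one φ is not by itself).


LHS = -4/π, RHS = -4/π. Yes, v = u' weakly.

u(x) = x**2 - x, classical derivative u'(x) = 2*x - 1.
φ(x) = sin(πx/2), so φ'(x) = π*cos(π*x/2)/2.
Note φ(0) = φ(2) = 0, so the boundary term u·φ vanishes.
LHS = ∫_0^2 u(x) φ'(x) dx = ∫_0^2 (π*x^2*cos(π*x/2)/2 - π*x*cos(π*x/2)/2) dx. Term by term:
  ∫_0^2 π*x^2*cos(π*x/2)/2 dx = -8/π;  ∫_0^2 -π*x*cos(π*x/2)/2 dx = 4/π.
Sum: -8/π + 4/π = -4/π.
So LHS = -4/π.
∫_0^2 v(x) φ(x) dx = ∫_0^2 (2*x*sin(π*x/2) - sin(π*x/2)) dx. Term by term:
  ∫_0^2 -sin(π*x/2) dx = -4/π;  ∫_0^2 2*x*sin(π*x/2) dx = 8/π.
Sum: -4/π + 8/π = 4/π.
So RHS = -∫_0^2 v(x) φ(x) dx = -4/π.
LHS = RHS, so the identity holds for this test φ.
Moreover u is smooth here and v(x) = u'(x) = 2*x - 1 pointwise, so the identity holds for every test function. Hence v is the weak derivative of u.


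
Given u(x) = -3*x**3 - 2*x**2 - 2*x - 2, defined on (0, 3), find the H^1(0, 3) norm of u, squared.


||u||_{H^1}^2 = 404427/35

The H^1 norm (squared) on an interval (0, L) is
  ||u||_{H^1}^2 = ∫_0^L u(x)^2 dx + ∫_0^L u'(x)^2 dx.
Compute u'(x) = -9*x**2 - 4*x - 2.
Then u(x)^2 = 9*x**6 + 12*x**5 + 16*x**4 + 20*x**3 + 12*x**2 + 8*x + 4 and u'(x)^2 = 81*x**4 + 72*x**3 + 52*x**2 + 16*x + 4.
Integrate each monomial from 0 to 3 using ∫_0^3 c·x^n dx = c·3^(n+1)/(n+1):
  ∫_0^3 u(x)^2 dx = ∫_0^3 (9*x^6 + 12*x^5 + 16*x^4 + 20*x^3 + 12*x^2 + 8*x + 4) dx. Term by term:
    ∫_0^3 9*x^6 dx = 19683/7;  ∫_0^3 12*x^5 dx = 1458;  ∫_0^3 16*x^4 dx = 3888/5;
    ∫_0^3 20*x^3 dx = 405;  ∫_0^3 12*x^2 dx = 108;  ∫_0^3 8*x dx = 36;
    ∫_0^3 4 dx = 12.
  Sum: 19683/7 + 1458 + 3888/5 + 405 + 108 + 36 + 12 = 196296/35.
  ∫_0^3 u'(x)^2 dx = ∫_0^3 (81*x^4 + 72*x^3 + 52*x^2 + 16*x + 4) dx. Term by term:
    ∫_0^3 81*x^4 dx = 19683/5;  ∫_0^3 72*x^3 dx = 1458;  ∫_0^3 52*x^2 dx = 468;
    ∫_0^3 16*x dx = 72;  ∫_0^3 4 dx = 12.
  Sum: 19683/5 + 1458 + 468 + 72 + 12 = 29733/5.
Adding: ||u||_{H^1}^2 = 196296/35 + 29733/5 = 404427/35.


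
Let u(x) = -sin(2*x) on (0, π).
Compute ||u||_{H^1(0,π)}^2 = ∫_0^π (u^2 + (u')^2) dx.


||u||_{H^1(0,π)}^2 = 5*π/2

u'(x) = -2*cos(2*x).
Expand u² and (u')² and integrate term by term on (0, π), using: for integers n ≥ 1, ∫_0^π sin²(nx) dx = ∫_0^π cos²(nx) dx = π/2; for n ≠ n', ∫_0^π sin(nx)sin(n'x) dx = ∫_0^π cos(nx)cos(n'x) dx = 0; and by product-to-sum, ∫_0^π sin(nx)cos(n'x) dx = ½∫_0^π [sin((n+n')x) + sin((n−n')x)] dx, which is 0 when n+n' is even and 2n/(n²−n'²) when n+n' is odd (it need not vanish on (0, π)).
  u² squared terms: (-1)²·∫sin(2x)² dx = 1·π/2 = π/2.
  So ∫_0^π u² dx = π/2.
  (u')² squared terms: (-2)²·∫cos(2x)² dx = 4·π/2 = 2*π.
  So ∫_0^π (u')² dx = 2*π.
||u||_{H^1}^2 = (π/2) + (2*π) = 5*π/2.


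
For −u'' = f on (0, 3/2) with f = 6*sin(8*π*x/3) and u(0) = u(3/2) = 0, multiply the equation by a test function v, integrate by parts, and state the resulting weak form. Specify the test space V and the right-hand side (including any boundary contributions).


V = H^1_0(0, 3/2) (so v(0) = v(3/2) = 0); weak form: ∫_0^3/2 u'v' dx = ∫_0^3/2 (6*sin(8*π*x/3)) v dx for all v ∈ V.

Multiply both sides by a test function v and integrate from 0 to 3/2:
  ∫_0^3/2 −u''(x) v(x) dx = ∫_0^3/2 f(x) v(x) dx.
Integrate the LHS by parts once:
  ∫_0^3/2 −u'' v dx = −[u'(x) v(x)]_0^3/2 + ∫_0^3/2 u'(x) v'(x) dx.
Thus ∫_0^3/2 u'(x) v'(x) dx = ∫_0^3/2 f(x) v(x) dx + [u'(x) v(x)]_0^3/2.
Choose V so that boundary terms are either known or forced to vanish.
u is Dirichlet: u(0) = u(3/2) = 0. Let V = H^1_0(0, 3/2); then v(0) = v(3/2) = 0, and [u' v]_0^3/2 = 0.
Weak formulation: find u (satisfying any essential BC) such that ∫_0^3/2 u'(x) v'(x) dx = ∫_0^3/2 f v dx for all v ∈ V.
Substituting f(x) = 6*sin(8*π*x/3), the right-hand side is ∫_0^3/2 (6*sin(8*π*x/3)) v dx.


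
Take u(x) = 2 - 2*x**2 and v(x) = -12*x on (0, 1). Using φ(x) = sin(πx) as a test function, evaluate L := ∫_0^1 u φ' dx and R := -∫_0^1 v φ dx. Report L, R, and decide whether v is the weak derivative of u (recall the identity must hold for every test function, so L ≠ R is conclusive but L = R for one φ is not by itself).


LHS = 4/π, RHS = 12/π. No, v is not the weak derivative of u.

u(x) = 2 - 2*x**2, classical derivative u'(x) = -4*x.
φ(x) = sin(πx), so φ'(x) = π*cos(π*x).
Note φ(0) = φ(1) = 0, so the boundary term u·φ vanishes.
LHS = ∫_0^1 u(x) φ'(x) dx = ∫_0^1 (-2*π*x^2*cos(π*x) + 2*π*cos(π*x)) dx. Term by term:
  ∫_0^1 2*π*cos(π*x) dx = 0;  ∫_0^1 -2*π*x^2*cos(π*x) dx = 4/π.
Sum: 0 + 4/π = 4/π.
So LHS = 4/π.
∫_0^1 v(x) φ(x) dx = ∫_0^1 (-12*x*sin(π*x)) dx. Term by term:
  ∫_0^1 -12*x*sin(π*x) dx = -12/π.
So RHS = -∫_0^1 v(x) φ(x) dx = 12/π.
LHS − RHS = -8/π ≠ 0, so the identity fails.
(For a valid weak derivative the identity must hold for EVERY test function, in particular this one. The failure shows v is NOT the weak derivative of u.)
Correct weak derivative would be u'(x) = -4*x.
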